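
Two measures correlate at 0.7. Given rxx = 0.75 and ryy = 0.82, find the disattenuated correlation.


r_corrected = rxy / sqrt(rxx * ryy)
= 0.7 / sqrt(0.75 * 0.82)
= 0.7 / sqrt(0.615)
= 0.7 / 0.784219
r_corrected = 0.8926

0.8926


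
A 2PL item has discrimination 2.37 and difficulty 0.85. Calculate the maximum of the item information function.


For 2PL, max info at theta = b = 0.85
I_max = a^2 / 4 = 2.37^2 / 4
= 5.6169 / 4
I_max = 1.4042

1.4042


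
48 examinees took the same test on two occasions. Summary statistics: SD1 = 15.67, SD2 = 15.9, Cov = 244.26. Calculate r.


r = cov(X,Y) / (SD_X * SD_Y)
r = 244.26 / (15.67 * 15.9)
r = 244.26 / 249.153
r = 0.9804

0.9804


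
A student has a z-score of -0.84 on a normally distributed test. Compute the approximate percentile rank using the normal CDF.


CDF(z) = 0.5 * (1 + erf(z/sqrt(2)))
erf(-0.594) = -0.5991
CDF = 0.2005
Percentile rank = 0.2005 * 100 = 20.05

20.05


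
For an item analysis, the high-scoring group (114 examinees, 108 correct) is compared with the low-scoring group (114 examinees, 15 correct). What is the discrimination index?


p_upper = 108/114 = 0.9474
p_lower = 15/114 = 0.1316
D = 0.9474 - 0.1316 = 0.8158

0.8158


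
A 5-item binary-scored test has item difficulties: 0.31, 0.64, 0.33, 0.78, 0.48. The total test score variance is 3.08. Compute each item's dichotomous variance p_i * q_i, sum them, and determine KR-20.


For each item, compute p_i * q_i:
  Item 1: 0.31 * 0.69 = 0.2139
  Item 2: 0.64 * 0.36 = 0.2304
  Item 3: 0.33 * 0.67 = 0.2211
  Item 4: 0.78 * 0.22 = 0.1716
  Item 5: 0.48 * 0.52 = 0.2496
Sum(p_i * q_i) = 0.2139 + 0.2304 + 0.2211 + 0.1716 + 0.2496 = 1.0866
KR-20 = (k/(k-1)) * (1 - Sum(p_i*q_i) / Var_total)
= (5/4) * (1 - 1.0866/3.08)
= 1.25 * 0.6472
KR-20 = 0.809

0.809


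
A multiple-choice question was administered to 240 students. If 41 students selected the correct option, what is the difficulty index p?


Item difficulty p = number correct / total examinees
p = 41 / 240
p = 0.1708

0.1708


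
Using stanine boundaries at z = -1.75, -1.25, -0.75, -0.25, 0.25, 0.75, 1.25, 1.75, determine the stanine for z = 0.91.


Stanine boundaries: [-1.75, -1.25, -0.75, -0.25, 0.25, 0.75, 1.25, 1.75]
z = 0.91
Check each boundary:
  z >= -1.75 -> could be stanine 2
  z >= -1.25 -> could be stanine 3
  z >= -0.75 -> could be stanine 4
  z >= -0.25 -> could be stanine 5
  z >= 0.25 -> could be stanine 6
  z >= 0.75 -> could be stanine 7
  z < 1.25
  z < 1.75
Highest qualifying boundary gives stanine = 7

7


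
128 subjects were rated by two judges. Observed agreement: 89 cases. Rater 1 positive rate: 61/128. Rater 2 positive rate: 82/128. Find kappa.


P_o = 89/128 = 0.695312
P_e = (61*82 + 67*46) / 16384 = 0.493408
kappa = (P_o - P_e) / (1 - P_e)
kappa = (0.695312 - 0.493408) / (1 - 0.493408)
kappa = 0.3986

0.3986


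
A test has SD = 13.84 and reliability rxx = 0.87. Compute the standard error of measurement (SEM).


SEM = SD * sqrt(1 - rxx)
SEM = 13.84 * sqrt(1 - 0.87)
SEM = 13.84 * sqrt(0.13) = 13.84 * 0.360555
SEM = 4.9901

4.9901


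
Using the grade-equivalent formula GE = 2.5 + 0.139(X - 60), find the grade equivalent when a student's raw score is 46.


raw - median = 46 - 60 = -14
slope * diff = 0.139 * -14 = -1.946
GE = 2.5 + -1.946
GE = 0.554

0.554


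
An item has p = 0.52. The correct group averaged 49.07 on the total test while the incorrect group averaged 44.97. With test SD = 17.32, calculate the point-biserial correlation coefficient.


q = 1 - p = 0.48
rpb = ((M1 - M0) / SD) * sqrt(p * q)
rpb = ((49.07 - 44.97) / 17.32) * sqrt(0.52 * 0.48)
rpb = 0.1183

0.1183


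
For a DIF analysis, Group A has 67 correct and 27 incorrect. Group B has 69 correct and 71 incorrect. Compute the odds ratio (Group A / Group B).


Odds_A = 67/27 = 2.4815
Odds_B = 69/71 = 0.9718
OR = Odds_A / Odds_B = 2.4815 / 0.9718
Exactly, OR = (67 * 71) / (27 * 69) = 4757 / 1863
OR = 2.5534

2.5534


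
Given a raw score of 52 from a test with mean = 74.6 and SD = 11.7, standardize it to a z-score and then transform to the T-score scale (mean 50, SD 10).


z = (X - mean) / SD = (52 - 74.6) / 11.7
z = -22.6 / 11.7
z = -1.9316
T-score = T = 50 + 10z
Carry z at full precision (z = -22.6 / 11.7) into the conversion:
T-score = 50 + 10 * (-22.6 / 11.7) = 50 + -226 / 11.7
T-score = 50 + -19.3162
T-score = 30.6838

30.6838


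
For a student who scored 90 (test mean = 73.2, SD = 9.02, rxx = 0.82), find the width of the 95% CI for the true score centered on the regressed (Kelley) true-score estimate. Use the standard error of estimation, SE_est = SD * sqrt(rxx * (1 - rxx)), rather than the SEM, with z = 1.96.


True score estimate = 0.82*90 + 0.18*73.2 = 86.976
SE_est = SD * sqrt(rxx * (1 - rxx)) = 9.02 * sqrt(0.82 * 0.18) = 9.02 * sqrt(0.1476) = 3.465371
CI = T_est +/- z * SE_est, so width = 2 * z * SE_est = 2 * 1.96 * 3.465371
Width = 13.5843

13.5843


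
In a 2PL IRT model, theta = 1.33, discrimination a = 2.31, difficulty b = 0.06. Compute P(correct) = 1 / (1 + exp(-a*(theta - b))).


a*(theta - b) = 2.31 * (1.33 - 0.06) = 2.9337
exp(-2.9337) = 0.0532
P = 1 / (1 + 0.0532)
P = 0.9495

0.9495


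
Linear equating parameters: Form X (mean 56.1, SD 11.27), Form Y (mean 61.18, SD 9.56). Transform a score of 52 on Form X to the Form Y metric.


slope = SD_Y / SD_X = 9.56 / 11.27 ~ 0.8483
intercept = mean_Y - slope * mean_X = 61.18 - (9.56 / 11.27) * 56.1 ~ 13.5921
Y = slope * X + intercept. To avoid rounding drift from the rounded slope/intercept, evaluate the equivalent form Y = mean_Y + SD_Y * (X - mean_X) / SD_X at full precision:
Y = 61.18 + 9.56 * (52 - 56.1) / 11.27
Y = 61.18 - 9.56 * 4.1 / 11.27
Y = 61.18 - 39.196 / 11.27
Y = 61.18 - 3.4779
Y = 57.7021

57.7021


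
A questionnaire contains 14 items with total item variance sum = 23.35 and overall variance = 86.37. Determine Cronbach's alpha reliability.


alpha = (k/(k-1)) * (1 - sum(si^2)/s_total^2)
= (14/13) * (1 - 23.35/86.37)
alpha = 0.7858

0.7858


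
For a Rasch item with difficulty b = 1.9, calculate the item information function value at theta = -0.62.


P = 1/(1+exp(-(-0.62-1.9))) = 0.0745
I = P*(1-P) = 0.0745 * 0.9255
I = 0.0689

0.0689


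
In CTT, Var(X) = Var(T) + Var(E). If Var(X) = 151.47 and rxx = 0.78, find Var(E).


var_true = rxx * var_obs = 0.78 * 151.47 = 118.1466
var_error = var_obs - var_true
var_error = 151.47 - 118.1466
var_error = 33.3234

33.3234


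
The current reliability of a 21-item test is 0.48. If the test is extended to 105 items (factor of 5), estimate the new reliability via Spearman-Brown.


r_new = (n * rxx) / (1 + (n-1) * rxx)
r_new = (5 * 0.48) / (1 + 4 * 0.48)
r_new = 2.4 / 2.92
r_new = 0.8219

0.8219


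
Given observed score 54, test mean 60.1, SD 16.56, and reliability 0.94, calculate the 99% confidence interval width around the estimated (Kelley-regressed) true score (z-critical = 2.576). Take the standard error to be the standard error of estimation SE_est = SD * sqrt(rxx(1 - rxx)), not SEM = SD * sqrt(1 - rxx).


True score estimate = 0.94*54 + 0.06*60.1 = 54.366
SE_est = SD * sqrt(rxx * (1 - rxx)) = 16.56 * sqrt(0.94 * 0.06) = 16.56 * sqrt(0.0564) = 3.932782
CI = T_est +/- z * SE_est, so width = 2 * z * SE_est = 2 * 2.576 * 3.932782
Width = 20.2617

20.2617


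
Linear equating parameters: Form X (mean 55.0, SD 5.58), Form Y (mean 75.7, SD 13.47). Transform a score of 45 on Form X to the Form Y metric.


slope = SD_Y / SD_X = 13.47 / 5.58 ~ 2.414
intercept = mean_Y - slope * mean_X = 75.7 - (13.47 / 5.58) * 55.0 ~ -57.0688
Y = slope * X + intercept. To avoid rounding drift from the rounded slope/intercept, evaluate the equivalent form Y = mean_Y + SD_Y * (X - mean_X) / SD_X at full precision:
Y = 75.7 + 13.47 * (45 - 55.0) / 5.58
Y = 75.7 - 13.47 * 10.0 / 5.58
Y = 75.7 - 134.7 / 5.58
Y = 75.7 - 24.1398
Y = 51.5602

51.5602


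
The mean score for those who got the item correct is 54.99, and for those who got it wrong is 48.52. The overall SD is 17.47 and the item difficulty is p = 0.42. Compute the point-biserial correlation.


q = 1 - p = 0.58
rpb = ((M1 - M0) / SD) * sqrt(p * q)
rpb = ((54.99 - 48.52) / 17.47) * sqrt(0.42 * 0.58)
rpb = 0.1828

0.1828


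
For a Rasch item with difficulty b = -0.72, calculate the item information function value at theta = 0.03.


P = 1/(1+exp(-(0.03--0.72))) = 0.6792
I = P*(1-P) = 0.6792 * 0.3208
I = 0.2179

0.2179


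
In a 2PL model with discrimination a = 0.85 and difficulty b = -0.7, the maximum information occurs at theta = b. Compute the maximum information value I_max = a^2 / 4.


For 2PL, max info at theta = b = -0.7
I_max = a^2 / 4 = 0.85^2 / 4
= 0.7225 / 4
I_max = 0.1806

0.1806


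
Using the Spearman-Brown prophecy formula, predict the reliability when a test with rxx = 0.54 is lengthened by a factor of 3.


r_new = (n * rxx) / (1 + (n-1) * rxx)
r_new = (3 * 0.54) / (1 + 2 * 0.54)
r_new = 1.62 / 2.08
r_new = 0.7788

0.7788


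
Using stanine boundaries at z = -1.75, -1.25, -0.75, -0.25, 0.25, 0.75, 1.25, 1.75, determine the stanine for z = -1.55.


Stanine boundaries: [-1.75, -1.25, -0.75, -0.25, 0.25, 0.75, 1.25, 1.75]
z = -1.55
Check each boundary:
  z >= -1.75 -> could be stanine 2
  z < -1.25
  z < -0.75
  z < -0.25
  z < 0.25
  z < 0.75
  z < 1.25
  z < 1.75
Highest qualifying boundary gives stanine = 2

2


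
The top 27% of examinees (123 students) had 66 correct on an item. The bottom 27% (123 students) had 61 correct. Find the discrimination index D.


p_upper = 66/123 = 0.5366
p_lower = 61/123 = 0.4959
D = 0.5366 - 0.4959 = 0.0407

0.0407


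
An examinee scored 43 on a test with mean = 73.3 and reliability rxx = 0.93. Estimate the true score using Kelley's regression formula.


T_est = rxx * X + (1 - rxx) * mean
T_est = 0.93 * 43 + 0.07 * 73.3
T_est = 39.99 + 5.131
T_est = 45.121

45.121


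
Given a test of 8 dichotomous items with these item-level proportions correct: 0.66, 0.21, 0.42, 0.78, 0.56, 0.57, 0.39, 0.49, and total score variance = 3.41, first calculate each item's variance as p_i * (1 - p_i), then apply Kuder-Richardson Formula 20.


For each item, compute p_i * q_i:
  Item 1: 0.66 * 0.34 = 0.2244
  Item 2: 0.21 * 0.79 = 0.1659
  Item 3: 0.42 * 0.58 = 0.2436
  Item 4: 0.78 * 0.22 = 0.1716
  Item 5: 0.56 * 0.44 = 0.2464
  Item 6: 0.57 * 0.43 = 0.2451
  Item 7: 0.39 * 0.61 = 0.2379
  Item 8: 0.49 * 0.51 = 0.2499
Sum(p_i * q_i) = 0.2244 + 0.1659 + 0.2436 + 0.1716 + 0.2464 + 0.2451 + 0.2379 + 0.2499 = 1.7848
KR-20 = (k/(k-1)) * (1 - Sum(p_i*q_i) / Var_total)
= (8/7) * (1 - 1.7848/3.41)
= 1.1429 * 0.4766
KR-20 = 0.5447

0.5447


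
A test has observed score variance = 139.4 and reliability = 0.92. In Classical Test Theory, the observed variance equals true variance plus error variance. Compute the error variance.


var_true = rxx * var_obs = 0.92 * 139.4 = 128.248
var_error = var_obs - var_true
var_error = 139.4 - 128.248
var_error = 11.152

11.152


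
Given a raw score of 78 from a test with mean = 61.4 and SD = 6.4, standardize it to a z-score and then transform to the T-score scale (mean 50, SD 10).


z = (X - mean) / SD = (78 - 61.4) / 6.4
z = 16.6 / 6.4
z = 2.5938
T-score = T = 50 + 10z
Carry z at full precision (z = 16.6 / 6.4) into the conversion:
T-score = 50 + 10 * (16.6 / 6.4) = 50 + 166 / 6.4
T-score = 50 + 25.9375
T-score = 75.9375

75.9375


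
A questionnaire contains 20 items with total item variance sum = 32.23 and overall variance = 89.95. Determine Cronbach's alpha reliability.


alpha = (k/(k-1)) * (1 - sum(si^2)/s_total^2)
= (20/19) * (1 - 32.23/89.95)
alpha = 0.6755

0.6755


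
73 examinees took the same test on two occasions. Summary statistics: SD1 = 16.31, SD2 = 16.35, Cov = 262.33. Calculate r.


r = cov(X,Y) / (SD_X * SD_Y)
r = 262.33 / (16.31 * 16.35)
r = 262.33 / 266.6685
r = 0.9837

0.9837


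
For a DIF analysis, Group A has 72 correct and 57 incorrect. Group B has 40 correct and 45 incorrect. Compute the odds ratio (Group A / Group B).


Odds_A = 72/57 = 1.2632
Odds_B = 40/45 = 0.8889
OR = Odds_A / Odds_B = 1.2632 / 0.8889
Exactly, OR = (72 * 45) / (57 * 40) = 3240 / 2280
OR = 1.4211

1.4211


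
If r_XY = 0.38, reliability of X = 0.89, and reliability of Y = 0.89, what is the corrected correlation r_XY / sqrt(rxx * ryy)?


r_corrected = rxy / sqrt(rxx * ryy)
= 0.38 / sqrt(0.89 * 0.89)
= 0.38 / sqrt(0.7921)
= 0.38 / 0.89
r_corrected = 0.427

0.427


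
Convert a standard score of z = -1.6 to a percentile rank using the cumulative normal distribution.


CDF(z) = 0.5 * (1 + erf(z/sqrt(2)))
erf(-1.1314) = -0.8904
CDF = 0.0548
Percentile rank = 0.0548 * 100 = 5.48

5.48


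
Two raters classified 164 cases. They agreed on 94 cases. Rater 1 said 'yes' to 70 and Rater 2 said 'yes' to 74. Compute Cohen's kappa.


P_o = 94/164 = 0.573171
P_e = (70*74 + 94*90) / 26896 = 0.507139
kappa = (P_o - P_e) / (1 - P_e)
kappa = (0.573171 - 0.507139) / (1 - 0.507139)
kappa = 0.134

0.134


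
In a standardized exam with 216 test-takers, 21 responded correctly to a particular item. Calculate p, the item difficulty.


Item difficulty p = number correct / total examinees
p = 21 / 216
p = 0.0972

0.0972


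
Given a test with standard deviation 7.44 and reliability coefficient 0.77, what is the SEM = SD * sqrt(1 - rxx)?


SEM = SD * sqrt(1 - rxx)
SEM = 7.44 * sqrt(1 - 0.77)
SEM = 7.44 * sqrt(0.23) = 7.44 * 0.479583
SEM = 3.5681

3.5681


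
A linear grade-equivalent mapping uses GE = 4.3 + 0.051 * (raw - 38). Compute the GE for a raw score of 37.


raw - median = 37 - 38 = -1
slope * diff = 0.051 * -1 = -0.051
GE = 4.3 + -0.051
GE = 4.249

4.249


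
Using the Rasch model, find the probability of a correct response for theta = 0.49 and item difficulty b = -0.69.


theta - b = 0.49 - -0.69 = 1.18
exp(-(theta - b)) = exp(-1.18) = 0.3073
P = 1 / (1 + 0.3073)
P = 0.7649

0.7649


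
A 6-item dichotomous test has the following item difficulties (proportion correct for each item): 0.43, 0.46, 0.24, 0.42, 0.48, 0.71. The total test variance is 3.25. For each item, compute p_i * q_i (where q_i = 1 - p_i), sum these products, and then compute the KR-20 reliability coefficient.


For each item, compute p_i * q_i:
  Item 1: 0.43 * 0.57 = 0.2451
  Item 2: 0.46 * 0.54 = 0.2484
  Item 3: 0.24 * 0.76 = 0.1824
  Item 4: 0.42 * 0.58 = 0.2436
  Item 5: 0.48 * 0.52 = 0.2496
  Item 6: 0.71 * 0.29 = 0.2059
Sum(p_i * q_i) = 0.2451 + 0.2484 + 0.1824 + 0.2436 + 0.2496 + 0.2059 = 1.375
KR-20 = (k/(k-1)) * (1 - Sum(p_i*q_i) / Var_total)
= (6/5) * (1 - 1.375/3.25)
= 1.2 * 0.5769
KR-20 = 0.6923

0.6923


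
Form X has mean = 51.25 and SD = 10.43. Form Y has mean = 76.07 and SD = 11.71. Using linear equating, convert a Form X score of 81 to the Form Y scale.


slope = SD_Y / SD_X = 11.71 / 10.43 ~ 1.1227
intercept = mean_Y - slope * mean_X = 76.07 - (11.71 / 10.43) * 51.25 ~ 18.5305
Y = slope * X + intercept. To avoid rounding drift from the rounded slope/intercept, evaluate the equivalent form Y = mean_Y + SD_Y * (X - mean_X) / SD_X at full precision:
Y = 76.07 + 11.71 * (81 - 51.25) / 10.43
Y = 76.07 + 11.71 * 29.75 / 10.43
Y = 76.07 + 348.3725 / 10.43
Y = 76.07 + 33.401
Y = 109.471

109.471


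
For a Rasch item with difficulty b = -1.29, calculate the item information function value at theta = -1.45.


P = 1/(1+exp(-(-1.45--1.29))) = 0.4601
I = P*(1-P) = 0.4601 * 0.5399
I = 0.2484

0.2484


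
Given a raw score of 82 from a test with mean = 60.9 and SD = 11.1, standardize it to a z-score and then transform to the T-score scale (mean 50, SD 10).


z = (X - mean) / SD = (82 - 60.9) / 11.1
z = 21.1 / 11.1
z = 1.9009
T-score = T = 50 + 10z
Carry z at full precision (z = 21.1 / 11.1) into the conversion:
T-score = 50 + 10 * (21.1 / 11.1) = 50 + 211 / 11.1
T-score = 50 + 19.009
T-score = 69.009

69.009


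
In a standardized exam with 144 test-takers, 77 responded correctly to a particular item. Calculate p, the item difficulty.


Item difficulty p = number correct / total examinees
p = 77 / 144
p = 0.5347

0.5347


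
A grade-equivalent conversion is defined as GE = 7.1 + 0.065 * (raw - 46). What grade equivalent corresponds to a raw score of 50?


raw - median = 50 - 46 = 4
slope * diff = 0.065 * 4 = 0.26
GE = 7.1 + 0.26
GE = 7.36

7.36


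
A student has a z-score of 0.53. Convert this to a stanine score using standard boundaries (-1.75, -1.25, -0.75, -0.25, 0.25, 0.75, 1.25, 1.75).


Stanine boundaries: [-1.75, -1.25, -0.75, -0.25, 0.25, 0.75, 1.25, 1.75]
z = 0.53
Check each boundary:
  z >= -1.75 -> could be stanine 2
  z >= -1.25 -> could be stanine 3
  z >= -0.75 -> could be stanine 4
  z >= -0.25 -> could be stanine 5
  z >= 0.25 -> could be stanine 6
  z < 0.75
  z < 1.25
  z < 1.75
Highest qualifying boundary gives stanine = 6

6


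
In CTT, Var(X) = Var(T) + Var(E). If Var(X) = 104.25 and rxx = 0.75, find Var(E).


var_true = rxx * var_obs = 0.75 * 104.25 = 78.1875
var_error = var_obs - var_true
var_error = 104.25 - 78.1875
var_error = 26.0625

26.0625


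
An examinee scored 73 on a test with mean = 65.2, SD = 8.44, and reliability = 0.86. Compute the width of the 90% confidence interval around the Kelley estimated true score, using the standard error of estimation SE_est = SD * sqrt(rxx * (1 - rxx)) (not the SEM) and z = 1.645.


True score estimate = 0.86*73 + 0.14*65.2 = 71.908
SE_est = SD * sqrt(rxx * (1 - rxx)) = 8.44 * sqrt(0.86 * 0.14) = 8.44 * sqrt(0.1204) = 2.928571
CI = T_est +/- z * SE_est, so width = 2 * z * SE_est = 2 * 1.645 * 2.928571
Width = 9.635

9.635


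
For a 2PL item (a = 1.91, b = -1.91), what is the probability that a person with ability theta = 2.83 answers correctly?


a*(theta - b) = 1.91 * (2.83 - -1.91) = 9.0534
exp(-9.0534) = 0.0001
P = 1 / (1 + 0.0001)
P = 0.9999

0.9999


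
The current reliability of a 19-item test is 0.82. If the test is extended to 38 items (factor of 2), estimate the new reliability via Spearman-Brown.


r_new = (n * rxx) / (1 + (n-1) * rxx)
r_new = (2 * 0.82) / (1 + 1 * 0.82)
r_new = 1.64 / 1.82
r_new = 0.9011

0.9011


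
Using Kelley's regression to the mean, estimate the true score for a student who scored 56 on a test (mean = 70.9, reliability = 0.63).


T_est = rxx * X + (1 - rxx) * mean
T_est = 0.63 * 56 + 0.37 * 70.9
T_est = 35.28 + 26.233
T_est = 61.513

61.513


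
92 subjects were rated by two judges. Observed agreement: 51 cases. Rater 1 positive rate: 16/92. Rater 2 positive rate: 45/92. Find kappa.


P_o = 51/92 = 0.554348
P_e = (16*45 + 76*47) / 8464 = 0.507089
kappa = (P_o - P_e) / (1 - P_e)
kappa = (0.554348 - 0.507089) / (1 - 0.507089)
kappa = 0.0959

0.0959


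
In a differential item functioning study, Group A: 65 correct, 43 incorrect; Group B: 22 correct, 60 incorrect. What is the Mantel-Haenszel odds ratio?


Odds_A = 65/43 = 1.5116
Odds_B = 22/60 = 0.3667
OR = Odds_A / Odds_B = 1.5116 / 0.3667
Exactly, OR = (65 * 60) / (43 * 22) = 3900 / 946
OR = 4.1226

4.1226


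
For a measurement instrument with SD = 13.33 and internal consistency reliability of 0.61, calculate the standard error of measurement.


SEM = SD * sqrt(1 - rxx)
SEM = 13.33 * sqrt(1 - 0.61)
SEM = 13.33 * sqrt(0.39) = 13.33 * 0.6245
SEM = 8.3246

8.3246


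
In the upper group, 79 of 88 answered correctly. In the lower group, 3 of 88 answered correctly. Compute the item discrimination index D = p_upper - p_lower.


p_upper = 79/88 = 0.8977
p_lower = 3/88 = 0.0341
D = 0.8977 - 0.0341 = 0.8636

0.8636


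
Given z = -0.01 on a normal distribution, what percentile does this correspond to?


CDF(z) = 0.5 * (1 + erf(z/sqrt(2)))
erf(-0.0071) = -0.008
CDF = 0.496
Percentile rank = 0.496 * 100 = 49.6

49.6


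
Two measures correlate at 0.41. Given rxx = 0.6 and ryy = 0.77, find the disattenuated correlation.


r_corrected = rxy / sqrt(rxx * ryy)
= 0.41 / sqrt(0.6 * 0.77)
= 0.41 / sqrt(0.462)
= 0.41 / 0.679706
r_corrected = 0.6032

0.6032


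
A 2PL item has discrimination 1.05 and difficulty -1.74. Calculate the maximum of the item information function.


For 2PL, max info at theta = b = -1.74
I_max = a^2 / 4 = 1.05^2 / 4
= 1.1025 / 4
I_max = 0.2756

0.2756


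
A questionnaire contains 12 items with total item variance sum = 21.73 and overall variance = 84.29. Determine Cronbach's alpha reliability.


alpha = (k/(k-1)) * (1 - sum(si^2)/s_total^2)
= (12/11) * (1 - 21.73/84.29)
alpha = 0.8097

0.8097


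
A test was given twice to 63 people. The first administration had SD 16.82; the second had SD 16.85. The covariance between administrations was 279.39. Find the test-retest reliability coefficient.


r = cov(X,Y) / (SD_X * SD_Y)
r = 279.39 / (16.82 * 16.85)
r = 279.39 / 283.417
r = 0.9858

0.9858


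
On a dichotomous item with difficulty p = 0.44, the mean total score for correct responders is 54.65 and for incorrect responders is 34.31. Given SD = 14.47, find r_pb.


q = 1 - p = 0.56
rpb = ((M1 - M0) / SD) * sqrt(p * q)
rpb = ((54.65 - 34.31) / 14.47) * sqrt(0.44 * 0.56)
rpb = 0.6978

0.6978


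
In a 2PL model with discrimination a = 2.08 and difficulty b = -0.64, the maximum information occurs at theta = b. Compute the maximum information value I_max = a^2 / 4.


For 2PL, max info at theta = b = -0.64
I_max = a^2 / 4 = 2.08^2 / 4
= 4.3264 / 4
I_max = 1.0816

1.0816


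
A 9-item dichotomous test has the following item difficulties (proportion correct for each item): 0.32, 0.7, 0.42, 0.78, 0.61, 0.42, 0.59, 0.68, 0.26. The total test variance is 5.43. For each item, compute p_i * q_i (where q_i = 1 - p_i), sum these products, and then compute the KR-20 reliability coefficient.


For each item, compute p_i * q_i:
  Item 1: 0.32 * 0.68 = 0.2176
  Item 2: 0.7 * 0.3 = 0.21
  Item 3: 0.42 * 0.58 = 0.2436
  Item 4: 0.78 * 0.22 = 0.1716
  Item 5: 0.61 * 0.39 = 0.2379
  Item 6: 0.42 * 0.58 = 0.2436
  Item 7: 0.59 * 0.41 = 0.2419
  Item 8: 0.68 * 0.32 = 0.2176
  Item 9: 0.26 * 0.74 = 0.1924
Sum(p_i * q_i) = 0.2176 + 0.21 + 0.2436 + 0.1716 + 0.2379 + 0.2436 + 0.2419 + 0.2176 + 0.1924 = 1.9762
KR-20 = (k/(k-1)) * (1 - Sum(p_i*q_i) / Var_total)
= (9/8) * (1 - 1.9762/5.43)
= 1.125 * 0.6361
KR-20 = 0.7156

0.7156


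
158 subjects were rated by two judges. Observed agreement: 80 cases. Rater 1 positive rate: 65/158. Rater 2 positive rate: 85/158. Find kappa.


P_o = 80/158 = 0.506329
P_e = (65*85 + 93*73) / 24964 = 0.49327
kappa = (P_o - P_e) / (1 - P_e)
kappa = (0.506329 - 0.49327) / (1 - 0.49327)
kappa = 0.0258

0.0258


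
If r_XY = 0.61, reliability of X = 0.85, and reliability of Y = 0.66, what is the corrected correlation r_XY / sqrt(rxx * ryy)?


r_corrected = rxy / sqrt(rxx * ryy)
= 0.61 / sqrt(0.85 * 0.66)
= 0.61 / sqrt(0.561)
= 0.61 / 0.748999
r_corrected = 0.8144

0.8144


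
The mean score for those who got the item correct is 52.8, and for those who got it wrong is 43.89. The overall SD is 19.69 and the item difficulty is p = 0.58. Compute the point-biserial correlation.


q = 1 - p = 0.42
rpb = ((M1 - M0) / SD) * sqrt(p * q)
rpb = ((52.8 - 43.89) / 19.69) * sqrt(0.58 * 0.42)
rpb = 0.2233

0.2233


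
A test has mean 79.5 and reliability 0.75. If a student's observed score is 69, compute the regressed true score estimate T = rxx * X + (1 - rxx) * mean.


T_est = rxx * X + (1 - rxx) * mean
T_est = 0.75 * 69 + 0.25 * 79.5
T_est = 51.75 + 19.875
T_est = 71.625

71.625


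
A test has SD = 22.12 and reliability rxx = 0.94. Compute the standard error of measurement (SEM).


SEM = SD * sqrt(1 - rxx)
SEM = 22.12 * sqrt(1 - 0.94)
SEM = 22.12 * sqrt(0.06) = 22.12 * 0.244949
SEM = 5.4183

5.4183


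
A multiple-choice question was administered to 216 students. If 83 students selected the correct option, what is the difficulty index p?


Item difficulty p = number correct / total examinees
p = 83 / 216
p = 0.3843

0.3843


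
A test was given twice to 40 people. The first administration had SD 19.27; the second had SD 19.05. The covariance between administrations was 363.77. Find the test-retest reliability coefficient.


r = cov(X,Y) / (SD_X * SD_Y)
r = 363.77 / (19.27 * 19.05)
r = 363.77 / 367.0935
r = 0.9909

0.9909


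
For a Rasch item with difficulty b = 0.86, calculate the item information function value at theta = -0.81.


P = 1/(1+exp(-(-0.81-0.86))) = 0.1584
I = P*(1-P) = 0.1584 * 0.8416
I = 0.1333

0.1333


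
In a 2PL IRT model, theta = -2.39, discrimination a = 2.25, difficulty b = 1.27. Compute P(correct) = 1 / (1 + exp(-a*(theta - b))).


a*(theta - b) = 2.25 * (-2.39 - 1.27) = -8.235
exp(--8.235) = 3770.6399
P = 1 / (1 + 3770.6399)
P = 0.0003

0.0003


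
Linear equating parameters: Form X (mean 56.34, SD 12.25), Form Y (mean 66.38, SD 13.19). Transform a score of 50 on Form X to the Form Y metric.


slope = SD_Y / SD_X = 13.19 / 12.25 ~ 1.0767
intercept = mean_Y - slope * mean_X = 66.38 - (13.19 / 12.25) * 56.34 ~ 5.7168
Y = slope * X + intercept. To avoid rounding drift from the rounded slope/intercept, evaluate the equivalent form Y = mean_Y + SD_Y * (X - mean_X) / SD_X at full precision:
Y = 66.38 + 13.19 * (50 - 56.34) / 12.25
Y = 66.38 - 13.19 * 6.34 / 12.25
Y = 66.38 - 83.6246 / 12.25
Y = 66.38 - 6.8265
Y = 59.5535

59.5535


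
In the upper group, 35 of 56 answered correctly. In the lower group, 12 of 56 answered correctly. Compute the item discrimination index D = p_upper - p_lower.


p_upper = 35/56 = 0.625
p_lower = 12/56 = 0.2143
D = 0.625 - 0.2143 = 0.4107

0.4107


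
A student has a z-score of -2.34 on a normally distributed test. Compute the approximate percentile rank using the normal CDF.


CDF(z) = 0.5 * (1 + erf(z/sqrt(2)))
erf(-1.6546) = -0.9807
CDF = 0.0096
Percentile rank = 0.0096 * 100 = 0.96

0.96


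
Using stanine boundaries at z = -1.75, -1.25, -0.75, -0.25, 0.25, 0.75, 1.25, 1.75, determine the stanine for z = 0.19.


Stanine boundaries: [-1.75, -1.25, -0.75, -0.25, 0.25, 0.75, 1.25, 1.75]
z = 0.19
Check each boundary:
  z >= -1.75 -> could be stanine 2
  z >= -1.25 -> could be stanine 3
  z >= -0.75 -> could be stanine 4
  z >= -0.25 -> could be stanine 5
  z < 0.25
  z < 0.75
  z < 1.25
  z < 1.75
Highest qualifying boundary gives stanine = 5

5


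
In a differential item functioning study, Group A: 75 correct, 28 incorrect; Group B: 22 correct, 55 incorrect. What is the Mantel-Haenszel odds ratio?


Odds_A = 75/28 = 2.6786
Odds_B = 22/55 = 0.4
OR = Odds_A / Odds_B = 2.6786 / 0.4
Exactly, OR = (75 * 55) / (28 * 22) = 4125 / 616
OR = 6.6964

6.6964


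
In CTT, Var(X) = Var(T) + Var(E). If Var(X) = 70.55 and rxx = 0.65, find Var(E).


var_true = rxx * var_obs = 0.65 * 70.55 = 45.8575
var_error = var_obs - var_true
var_error = 70.55 - 45.8575
var_error = 24.6925

24.6925


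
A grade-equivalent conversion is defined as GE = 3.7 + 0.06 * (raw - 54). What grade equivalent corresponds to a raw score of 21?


raw - median = 21 - 54 = -33
slope * diff = 0.06 * -33 = -1.98
GE = 3.7 + -1.98
GE = 1.72

1.72


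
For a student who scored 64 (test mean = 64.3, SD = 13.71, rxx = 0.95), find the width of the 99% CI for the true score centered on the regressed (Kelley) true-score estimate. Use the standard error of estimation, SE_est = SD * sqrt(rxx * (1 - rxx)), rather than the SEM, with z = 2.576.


True score estimate = 0.95*64 + 0.05*64.3 = 64.015
SE_est = SD * sqrt(rxx * (1 - rxx)) = 13.71 * sqrt(0.95 * 0.05) = 13.71 * sqrt(0.0475) = 2.988025
CI = T_est +/- z * SE_est, so width = 2 * z * SE_est = 2 * 2.576 * 2.988025
Width = 15.3943

15.3943


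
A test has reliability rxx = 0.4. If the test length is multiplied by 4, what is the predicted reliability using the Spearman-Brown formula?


r_new = (n * rxx) / (1 + (n-1) * rxx)
r_new = (4 * 0.4) / (1 + 3 * 0.4)
r_new = 1.6 / 2.2
r_new = 0.7273

0.7273


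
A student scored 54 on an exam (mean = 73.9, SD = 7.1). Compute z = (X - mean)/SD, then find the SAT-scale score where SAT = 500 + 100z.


z = (X - mean) / SD = (54 - 73.9) / 7.1
z = -19.9 / 7.1
z = -2.8028
SAT-scale = SAT = 500 + 100z
Carry z at full precision (z = -19.9 / 7.1) into the conversion:
SAT-scale = 500 + 100 * (-19.9 / 7.1) = 500 + -1990 / 7.1
SAT-scale = 500 + -280.2817
SAT-scale = 219.7183

219.7183


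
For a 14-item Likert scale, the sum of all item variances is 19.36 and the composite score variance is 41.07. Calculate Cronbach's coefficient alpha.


alpha = (k/(k-1)) * (1 - sum(si^2)/s_total^2)
= (14/13) * (1 - 19.36/41.07)
alpha = 0.5693

0.5693


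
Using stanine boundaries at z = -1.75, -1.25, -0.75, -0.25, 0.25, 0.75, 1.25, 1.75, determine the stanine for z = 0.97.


Stanine boundaries: [-1.75, -1.25, -0.75, -0.25, 0.25, 0.75, 1.25, 1.75]
z = 0.97
Check each boundary:
  z >= -1.75 -> could be stanine 2
  z >= -1.25 -> could be stanine 3
  z >= -0.75 -> could be stanine 4
  z >= -0.25 -> could be stanine 5
  z >= 0.25 -> could be stanine 6
  z >= 0.75 -> could be stanine 7
  z < 1.25
  z < 1.75
Highest qualifying boundary gives stanine = 7

7


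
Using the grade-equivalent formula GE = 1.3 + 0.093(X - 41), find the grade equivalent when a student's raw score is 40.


raw - median = 40 - 41 = -1
slope * diff = 0.093 * -1 = -0.093
GE = 1.3 + -0.093
GE = 1.207

1.207


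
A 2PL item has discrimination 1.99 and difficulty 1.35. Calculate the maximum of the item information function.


For 2PL, max info at theta = b = 1.35
I_max = a^2 / 4 = 1.99^2 / 4
= 3.9601 / 4
I_max = 0.99

0.99


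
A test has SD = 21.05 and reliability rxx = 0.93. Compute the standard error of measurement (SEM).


SEM = SD * sqrt(1 - rxx)
SEM = 21.05 * sqrt(1 - 0.93)
SEM = 21.05 * sqrt(0.07) = 21.05 * 0.264575
SEM = 5.5693

5.5693


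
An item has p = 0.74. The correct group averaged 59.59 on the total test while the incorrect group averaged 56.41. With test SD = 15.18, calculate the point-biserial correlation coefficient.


q = 1 - p = 0.26
rpb = ((M1 - M0) / SD) * sqrt(p * q)
rpb = ((59.59 - 56.41) / 15.18) * sqrt(0.74 * 0.26)
rpb = 0.0919

0.0919


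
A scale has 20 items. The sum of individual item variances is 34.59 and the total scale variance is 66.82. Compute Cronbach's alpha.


alpha = (k/(k-1)) * (1 - sum(si^2)/s_total^2)
= (20/19) * (1 - 34.59/66.82)
alpha = 0.5077

0.5077


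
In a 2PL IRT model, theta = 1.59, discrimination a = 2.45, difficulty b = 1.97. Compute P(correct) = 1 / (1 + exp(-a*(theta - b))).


a*(theta - b) = 2.45 * (1.59 - 1.97) = -0.931
exp(--0.931) = 2.537
P = 1 / (1 + 2.537)
P = 0.2827

0.2827


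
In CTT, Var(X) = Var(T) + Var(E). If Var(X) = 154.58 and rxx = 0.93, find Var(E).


var_true = rxx * var_obs = 0.93 * 154.58 = 143.7594
var_error = var_obs - var_true
var_error = 154.58 - 143.7594
var_error = 10.8206

10.8206


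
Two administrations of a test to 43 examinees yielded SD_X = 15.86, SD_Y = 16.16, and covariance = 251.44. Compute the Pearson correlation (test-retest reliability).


r = cov(X,Y) / (SD_X * SD_Y)
r = 251.44 / (15.86 * 16.16)
r = 251.44 / 256.2976
r = 0.981

0.981


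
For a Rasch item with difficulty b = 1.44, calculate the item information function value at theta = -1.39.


P = 1/(1+exp(-(-1.39-1.44))) = 0.0557
I = P*(1-P) = 0.0557 * 0.9443
I = 0.0526

0.0526


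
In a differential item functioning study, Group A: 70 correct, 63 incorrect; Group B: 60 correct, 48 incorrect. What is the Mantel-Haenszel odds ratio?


Odds_A = 70/63 = 1.1111
Odds_B = 60/48 = 1.25
OR = Odds_A / Odds_B = 1.1111 / 1.25
Exactly, OR = (70 * 48) / (63 * 60) = 3360 / 3780
OR = 0.8889

0.8889


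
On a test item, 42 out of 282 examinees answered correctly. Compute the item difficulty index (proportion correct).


Item difficulty p = number correct / total examinees
p = 42 / 282
p = 0.1489

0.1489


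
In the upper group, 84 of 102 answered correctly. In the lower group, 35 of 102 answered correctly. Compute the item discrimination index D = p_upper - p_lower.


p_upper = 84/102 = 0.8235
p_lower = 35/102 = 0.3431
D = 0.8235 - 0.3431 = 0.4804

0.4804


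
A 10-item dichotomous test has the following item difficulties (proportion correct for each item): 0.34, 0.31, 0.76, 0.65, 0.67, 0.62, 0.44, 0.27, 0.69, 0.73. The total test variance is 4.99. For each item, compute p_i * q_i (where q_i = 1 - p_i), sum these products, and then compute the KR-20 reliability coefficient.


For each item, compute p_i * q_i:
  Item 1: 0.34 * 0.66 = 0.2244
  Item 2: 0.31 * 0.69 = 0.2139
  Item 3: 0.76 * 0.24 = 0.1824
  Item 4: 0.65 * 0.35 = 0.2275
  Item 5: 0.67 * 0.33 = 0.2211
  Item 6: 0.62 * 0.38 = 0.2356
  Item 7: 0.44 * 0.56 = 0.2464
  Item 8: 0.27 * 0.73 = 0.1971
  Item 9: 0.69 * 0.31 = 0.2139
  Item 10: 0.73 * 0.27 = 0.1971
Sum(p_i * q_i) = 0.2244 + 0.2139 + 0.1824 + 0.2275 + 0.2211 + 0.2356 + 0.2464 + 0.1971 + 0.2139 + 0.1971 = 2.1594
KR-20 = (k/(k-1)) * (1 - Sum(p_i*q_i) / Var_total)
= (10/9) * (1 - 2.1594/4.99)
= 1.1111 * 0.5673
KR-20 = 0.6303

0.6303


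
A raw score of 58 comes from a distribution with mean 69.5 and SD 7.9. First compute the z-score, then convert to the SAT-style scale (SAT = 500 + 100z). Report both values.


z = (X - mean) / SD = (58 - 69.5) / 7.9
z = -11.5 / 7.9
z = -1.4557
SAT-scale = SAT = 500 + 100z
Carry z at full precision (z = -11.5 / 7.9) into the conversion:
SAT-scale = 500 + 100 * (-11.5 / 7.9) = 500 + -1150 / 7.9
SAT-scale = 500 + -145.5696
SAT-scale = 354.4304

354.4304


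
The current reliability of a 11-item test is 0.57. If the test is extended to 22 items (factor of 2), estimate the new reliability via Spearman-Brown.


r_new = (n * rxx) / (1 + (n-1) * rxx)
r_new = (2 * 0.57) / (1 + 1 * 0.57)
r_new = 1.14 / 1.57
r_new = 0.7261

0.7261


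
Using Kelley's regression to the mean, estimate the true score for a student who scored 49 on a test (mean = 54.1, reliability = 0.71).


T_est = rxx * X + (1 - rxx) * mean
T_est = 0.71 * 49 + 0.29 * 54.1
T_est = 34.79 + 15.689
T_est = 50.479

50.479


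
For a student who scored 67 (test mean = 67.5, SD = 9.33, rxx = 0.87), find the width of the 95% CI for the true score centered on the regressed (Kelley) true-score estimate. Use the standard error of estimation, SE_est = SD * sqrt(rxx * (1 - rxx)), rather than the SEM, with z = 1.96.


True score estimate = 0.87*67 + 0.13*67.5 = 67.065
SE_est = SD * sqrt(rxx * (1 - rxx)) = 9.33 * sqrt(0.87 * 0.13) = 9.33 * sqrt(0.1131) = 3.137711
CI = T_est +/- z * SE_est, so width = 2 * z * SE_est = 2 * 1.96 * 3.137711
Width = 12.2998

12.2998


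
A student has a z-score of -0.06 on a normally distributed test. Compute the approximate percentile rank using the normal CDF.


CDF(z) = 0.5 * (1 + erf(z/sqrt(2)))
erf(-0.0424) = -0.0478
CDF = 0.4761
Percentile rank = 0.4761 * 100 = 47.61

47.61


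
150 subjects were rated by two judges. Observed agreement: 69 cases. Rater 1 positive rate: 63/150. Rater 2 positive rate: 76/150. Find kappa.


P_o = 69/150 = 0.46
P_e = (63*76 + 87*74) / 22500 = 0.498933
kappa = (P_o - P_e) / (1 - P_e)
kappa = (0.46 - 0.498933) / (1 - 0.498933)
kappa = -0.0777

-0.0777


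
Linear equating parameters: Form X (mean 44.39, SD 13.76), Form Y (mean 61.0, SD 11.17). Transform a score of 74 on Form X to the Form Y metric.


slope = SD_Y / SD_X = 11.17 / 13.76 ~ 0.8118
intercept = mean_Y - slope * mean_X = 61.0 - (11.17 / 13.76) * 44.39 ~ 24.9654
Y = slope * X + intercept. To avoid rounding drift from the rounded slope/intercept, evaluate the equivalent form Y = mean_Y + SD_Y * (X - mean_X) / SD_X at full precision:
Y = 61.0 + 11.17 * (74 - 44.39) / 13.76
Y = 61.0 + 11.17 * 29.61 / 13.76
Y = 61.0 + 330.7437 / 13.76
Y = 61.0 + 24.0366
Y = 85.0366

85.0366


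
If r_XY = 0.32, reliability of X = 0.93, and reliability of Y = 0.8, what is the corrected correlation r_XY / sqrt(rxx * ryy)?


r_corrected = rxy / sqrt(rxx * ryy)
= 0.32 / sqrt(0.93 * 0.8)
= 0.32 / sqrt(0.744)
= 0.32 / 0.862554
r_corrected = 0.371

0.371


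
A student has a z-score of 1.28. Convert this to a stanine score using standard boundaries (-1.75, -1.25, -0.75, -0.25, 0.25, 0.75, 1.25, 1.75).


Stanine boundaries: [-1.75, -1.25, -0.75, -0.25, 0.25, 0.75, 1.25, 1.75]
z = 1.28
Check each boundary:
  z >= -1.75 -> could be stanine 2
  z >= -1.25 -> could be stanine 3
  z >= -0.75 -> could be stanine 4
  z >= -0.25 -> could be stanine 5
  z >= 0.25 -> could be stanine 6
  z >= 0.75 -> could be stanine 7
  z >= 1.25 -> could be stanine 8
  z < 1.75
Highest qualifying boundary gives stanine = 8

8


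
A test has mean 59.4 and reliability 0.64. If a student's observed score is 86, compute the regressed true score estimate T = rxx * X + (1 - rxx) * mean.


T_est = rxx * X + (1 - rxx) * mean
T_est = 0.64 * 86 + 0.36 * 59.4
T_est = 55.04 + 21.384
T_est = 76.424

76.424


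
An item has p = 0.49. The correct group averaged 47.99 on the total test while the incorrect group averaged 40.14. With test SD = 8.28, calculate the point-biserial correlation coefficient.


q = 1 - p = 0.51
rpb = ((M1 - M0) / SD) * sqrt(p * q)
rpb = ((47.99 - 40.14) / 8.28) * sqrt(0.49 * 0.51)
rpb = 0.4739

0.4739


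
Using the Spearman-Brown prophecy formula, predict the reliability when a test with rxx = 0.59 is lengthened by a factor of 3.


r_new = (n * rxx) / (1 + (n-1) * rxx)
r_new = (3 * 0.59) / (1 + 2 * 0.59)
r_new = 1.77 / 2.18
r_new = 0.8119

0.8119


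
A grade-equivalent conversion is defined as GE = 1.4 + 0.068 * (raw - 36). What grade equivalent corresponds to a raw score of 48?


raw - median = 48 - 36 = 12
slope * diff = 0.068 * 12 = 0.816
GE = 1.4 + 0.816
GE = 2.216

2.216


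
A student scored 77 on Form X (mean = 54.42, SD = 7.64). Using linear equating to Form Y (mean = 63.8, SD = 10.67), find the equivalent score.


slope = SD_Y / SD_X = 10.67 / 7.64 ~ 1.3966
intercept = mean_Y - slope * mean_X = 63.8 - (10.67 / 7.64) * 54.42 ~ -12.2028
Y = slope * X + intercept. To avoid rounding drift from the rounded slope/intercept, evaluate the equivalent form Y = mean_Y + SD_Y * (X - mean_X) / SD_X at full precision:
Y = 63.8 + 10.67 * (77 - 54.42) / 7.64
Y = 63.8 + 10.67 * 22.58 / 7.64
Y = 63.8 + 240.9286 / 7.64
Y = 63.8 + 31.5352
Y = 95.3352

95.3352


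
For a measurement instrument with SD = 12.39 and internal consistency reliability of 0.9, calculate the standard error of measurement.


SEM = SD * sqrt(1 - rxx)
SEM = 12.39 * sqrt(1 - 0.9)
SEM = 12.39 * sqrt(0.1) = 12.39 * 0.316228
SEM = 3.9181

3.9181


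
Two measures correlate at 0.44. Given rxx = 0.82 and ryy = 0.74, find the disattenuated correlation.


r_corrected = rxy / sqrt(rxx * ryy)
= 0.44 / sqrt(0.82 * 0.74)
= 0.44 / sqrt(0.6068)
= 0.44 / 0.778974
r_corrected = 0.5648

0.5648


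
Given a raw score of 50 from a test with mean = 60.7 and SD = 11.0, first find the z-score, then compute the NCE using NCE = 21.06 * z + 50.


z = (X - mean) / SD = (50 - 60.7) / 11.0
z = -10.7 / 11.0
z = -0.9727
NCE = NCE = 21.06z + 50
Carry z at full precision (z = -10.7 / 11.0) into the conversion:
NCE = 21.06 * (-10.7 / 11.0) + 50 = -225.342 / 11.0 + 50
NCE = -20.4856 + 50
NCE = 29.5144

29.5144


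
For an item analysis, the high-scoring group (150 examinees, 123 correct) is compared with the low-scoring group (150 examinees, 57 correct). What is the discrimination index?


p_upper = 123/150 = 0.82
p_lower = 57/150 = 0.38
D = 0.82 - 0.38 = 0.44

0.44


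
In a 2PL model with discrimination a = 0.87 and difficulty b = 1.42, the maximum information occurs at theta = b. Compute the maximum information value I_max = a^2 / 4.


For 2PL, max info at theta = b = 1.42
I_max = a^2 / 4 = 0.87^2 / 4
= 0.7569 / 4
I_max = 0.1892

0.1892


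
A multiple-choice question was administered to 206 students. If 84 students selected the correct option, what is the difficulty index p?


Item difficulty p = number correct / total examinees
p = 84 / 206
p = 0.4078

0.4078
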